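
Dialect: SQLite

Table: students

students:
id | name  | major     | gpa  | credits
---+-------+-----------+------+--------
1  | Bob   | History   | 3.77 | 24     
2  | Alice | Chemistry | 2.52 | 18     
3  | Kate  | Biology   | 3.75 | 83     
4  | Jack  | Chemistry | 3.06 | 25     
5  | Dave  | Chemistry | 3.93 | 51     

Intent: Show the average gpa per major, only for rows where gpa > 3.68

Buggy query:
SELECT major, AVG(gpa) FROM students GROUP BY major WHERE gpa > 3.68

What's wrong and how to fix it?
Bug: WHERE cannot follow GROUP BY

Fix: Place WHERE between FROM and GROUP BY

Corrected query:
SELECT major, AVG(gpa) FROM students WHERE gpa > 3.68 GROUP BY major

Result:
major     | AVG(gpa)
----------+---------
Biology   | 3.75    
Chemistry | 3.93    
History   | 3.77    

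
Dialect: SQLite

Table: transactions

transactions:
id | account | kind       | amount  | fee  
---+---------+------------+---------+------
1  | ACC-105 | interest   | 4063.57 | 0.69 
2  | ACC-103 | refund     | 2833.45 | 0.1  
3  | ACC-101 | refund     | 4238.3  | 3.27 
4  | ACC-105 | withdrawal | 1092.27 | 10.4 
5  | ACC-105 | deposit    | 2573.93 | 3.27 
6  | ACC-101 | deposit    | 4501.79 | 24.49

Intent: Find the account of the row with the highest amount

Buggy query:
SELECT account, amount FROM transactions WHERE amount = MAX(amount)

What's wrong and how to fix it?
Bug: WHERE is evaluated per row; an aggregate over the whole table isn't defined there

Fix: Wrap MAX in a scalar subquery so WHERE compares against a single value

Corrected query:
SELECT account, amount FROM transactions WHERE amount = (SELECT MAX(amount) FROM transactions)

Result:
account | amount 
--------+--------
ACC-101 | 4501.79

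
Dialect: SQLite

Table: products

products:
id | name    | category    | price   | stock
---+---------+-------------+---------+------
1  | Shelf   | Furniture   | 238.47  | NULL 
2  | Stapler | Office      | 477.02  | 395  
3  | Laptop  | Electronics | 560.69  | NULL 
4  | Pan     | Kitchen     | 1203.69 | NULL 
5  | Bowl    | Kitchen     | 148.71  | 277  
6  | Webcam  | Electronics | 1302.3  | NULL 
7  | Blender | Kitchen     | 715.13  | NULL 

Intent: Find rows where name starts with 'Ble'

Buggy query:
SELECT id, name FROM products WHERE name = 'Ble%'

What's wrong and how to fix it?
Bug: '=' compares the literal string including the % character; pattern matching needs LIKE

Fix: Use LIKE for wildcard pattern matching

Corrected query:
SELECT id, name FROM products WHERE name LIKE 'Ble%'

Result:
id | name   
---+--------
7  | Blender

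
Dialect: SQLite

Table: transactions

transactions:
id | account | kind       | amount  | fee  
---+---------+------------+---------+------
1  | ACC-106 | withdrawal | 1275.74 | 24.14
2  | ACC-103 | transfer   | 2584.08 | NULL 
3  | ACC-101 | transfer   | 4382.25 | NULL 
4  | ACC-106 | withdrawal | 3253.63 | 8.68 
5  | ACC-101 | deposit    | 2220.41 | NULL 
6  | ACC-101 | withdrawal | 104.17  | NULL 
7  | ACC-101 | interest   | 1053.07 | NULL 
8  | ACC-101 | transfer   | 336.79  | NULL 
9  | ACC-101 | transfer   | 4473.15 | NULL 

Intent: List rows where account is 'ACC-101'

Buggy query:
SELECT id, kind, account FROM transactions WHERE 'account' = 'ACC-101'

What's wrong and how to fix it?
Bug: Single quotes denote string literals in SQL; the column name is being compared as a constant string

Fix: Remove the quotes around the column name (or use double quotes for an identifier)

Corrected query:
SELECT id, kind, account FROM transactions WHERE account = 'ACC-101'

Result:
id | kind       | account
---+------------+--------
3  | transfer   | ACC-101
5  | deposit    | ACC-101
6  | withdrawal | ACC-101
7  | interest   | ACC-101
8  | transfer   | ACC-101
9  | transfer   | ACC-101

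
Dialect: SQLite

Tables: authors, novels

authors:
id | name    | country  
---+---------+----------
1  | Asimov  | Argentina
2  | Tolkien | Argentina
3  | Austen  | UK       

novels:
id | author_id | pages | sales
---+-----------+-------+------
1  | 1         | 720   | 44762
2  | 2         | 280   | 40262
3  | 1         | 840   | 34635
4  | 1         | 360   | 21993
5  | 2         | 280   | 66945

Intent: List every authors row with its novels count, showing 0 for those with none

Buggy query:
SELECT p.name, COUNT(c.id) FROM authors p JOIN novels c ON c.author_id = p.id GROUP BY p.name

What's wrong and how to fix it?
Bug: INNER JOIN drops authors rows that have no matching novels rows

Fix: Switch to LEFT JOIN to retain unmatched parent rows

Corrected query:
SELECT p.name, COUNT(c.id) FROM authors p LEFT JOIN novels c ON c.author_id = p.id GROUP BY p.name

Result:
name    | COUNT(c.id)
--------+------------
Asimov  | 3          
Austen  | 0          
Tolkien | 2          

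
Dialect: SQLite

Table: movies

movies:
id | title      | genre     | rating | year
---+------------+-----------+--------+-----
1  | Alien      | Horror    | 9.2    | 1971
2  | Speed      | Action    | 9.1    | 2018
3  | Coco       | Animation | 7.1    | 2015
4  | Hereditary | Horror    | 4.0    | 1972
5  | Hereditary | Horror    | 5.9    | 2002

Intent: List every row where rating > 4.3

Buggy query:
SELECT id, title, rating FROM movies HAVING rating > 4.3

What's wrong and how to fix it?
Bug: This is a non-aggregate query (no GROUP BY, no aggregates), so in SQLite the HAVING clause is invalid here; a row-level condition belongs in WHERE

Fix: Replace HAVING with WHERE since the condition applies to individual rows

Corrected query:
SELECT id, title, rating FROM movies WHERE rating > 4.3

Result:
id | title      | rating
---+------------+-------
1  | Alien      | 9.2   
2  | Speed      | 9.1   
3  | Coco       | 7.1   
5  | Hereditary | 5.9   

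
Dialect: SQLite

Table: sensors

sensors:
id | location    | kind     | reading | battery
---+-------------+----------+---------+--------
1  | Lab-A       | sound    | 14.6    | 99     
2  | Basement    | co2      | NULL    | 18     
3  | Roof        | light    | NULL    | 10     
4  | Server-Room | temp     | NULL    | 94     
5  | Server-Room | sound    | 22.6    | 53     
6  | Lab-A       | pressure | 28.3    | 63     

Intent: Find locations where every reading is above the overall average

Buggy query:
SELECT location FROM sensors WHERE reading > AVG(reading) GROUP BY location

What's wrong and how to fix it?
Bug: WHERE evaluates per row before aggregation, so AVG() is unavailable

Fix: Use a subquery for AVG and a HAVING MIN(...) filter so the condition holds for every row in the group

Corrected query:
SELECT location FROM sensors GROUP BY location HAVING MIN(reading) > (SELECT AVG(reading) FROM sensors)

Result:
location   
-----------
Server-Room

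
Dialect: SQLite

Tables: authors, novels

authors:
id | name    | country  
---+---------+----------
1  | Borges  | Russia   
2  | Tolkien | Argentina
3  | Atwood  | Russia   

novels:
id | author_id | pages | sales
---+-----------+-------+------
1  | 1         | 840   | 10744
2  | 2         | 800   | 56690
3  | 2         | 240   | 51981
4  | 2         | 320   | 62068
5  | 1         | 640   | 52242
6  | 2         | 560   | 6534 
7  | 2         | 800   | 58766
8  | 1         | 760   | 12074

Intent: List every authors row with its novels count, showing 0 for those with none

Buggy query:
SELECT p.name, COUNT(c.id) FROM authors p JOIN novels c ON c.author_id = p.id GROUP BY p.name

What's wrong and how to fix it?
Bug: INNER JOIN drops authors rows that have no matching novels rows

Fix: Switch to LEFT JOIN to retain unmatched parent rows

Corrected query:
SELECT p.name, COUNT(c.id) FROM authors p LEFT JOIN novels c ON c.author_id = p.id GROUP BY p.name

Result:
name    | COUNT(c.id)
--------+------------
Atwood  | 0          
Borges  | 3          
Tolkien | 5          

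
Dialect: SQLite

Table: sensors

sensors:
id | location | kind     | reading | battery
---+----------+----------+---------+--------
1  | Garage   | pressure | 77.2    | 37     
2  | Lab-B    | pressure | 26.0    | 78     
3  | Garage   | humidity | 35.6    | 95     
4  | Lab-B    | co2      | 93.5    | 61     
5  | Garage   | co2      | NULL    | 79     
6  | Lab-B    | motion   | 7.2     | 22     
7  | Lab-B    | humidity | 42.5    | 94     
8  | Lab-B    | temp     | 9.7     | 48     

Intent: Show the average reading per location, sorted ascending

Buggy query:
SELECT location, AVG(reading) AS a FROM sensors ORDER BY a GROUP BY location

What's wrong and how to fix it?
Bug: ORDER BY appears before GROUP BY; SQL clause order requires GROUP BY first

Fix: Move ORDER BY to the end, after GROUP BY

Corrected query:
SELECT location, AVG(reading) AS a FROM sensors GROUP BY location ORDER BY a

Result:
location | a    
---------+------
Lab-B    | 35.78
Garage   | 56.4 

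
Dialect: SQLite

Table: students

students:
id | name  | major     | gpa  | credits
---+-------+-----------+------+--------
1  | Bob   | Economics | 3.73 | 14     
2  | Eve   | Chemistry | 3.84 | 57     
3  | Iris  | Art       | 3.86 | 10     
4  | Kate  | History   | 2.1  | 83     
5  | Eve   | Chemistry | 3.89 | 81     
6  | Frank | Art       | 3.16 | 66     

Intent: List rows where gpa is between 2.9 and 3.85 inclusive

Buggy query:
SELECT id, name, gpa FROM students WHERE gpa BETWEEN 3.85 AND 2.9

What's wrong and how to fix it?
Bug: The bounds are reversed; BETWEEN a AND b requires a <= b to match anything

Fix: Write BETWEEN 2.9 AND 3.85

Corrected query:
SELECT id, name, gpa FROM students WHERE gpa BETWEEN 2.9 AND 3.85

Result:
id | name  | gpa 
---+-------+-----
1  | Bob   | 3.73
2  | Eve   | 3.84
6  | Frank | 3.16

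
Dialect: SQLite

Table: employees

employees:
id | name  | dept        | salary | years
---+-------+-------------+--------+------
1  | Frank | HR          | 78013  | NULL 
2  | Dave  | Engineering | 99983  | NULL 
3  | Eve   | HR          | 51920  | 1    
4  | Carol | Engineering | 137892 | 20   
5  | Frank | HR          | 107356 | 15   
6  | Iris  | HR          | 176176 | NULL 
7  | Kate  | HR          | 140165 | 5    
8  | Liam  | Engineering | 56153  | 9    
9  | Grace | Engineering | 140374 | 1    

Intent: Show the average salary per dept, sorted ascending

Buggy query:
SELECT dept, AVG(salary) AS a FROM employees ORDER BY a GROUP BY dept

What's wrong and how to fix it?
Bug: ORDER BY appears before GROUP BY; SQL clause order requires GROUP BY first

Fix: Reorder: SELECT … FROM … GROUP BY … ORDER BY …

Corrected query:
SELECT dept, AVG(salary) AS a FROM employees GROUP BY dept ORDER BY a

Result:
dept        | a       
------------+---------
Engineering | 108600.5
HR          | 110726  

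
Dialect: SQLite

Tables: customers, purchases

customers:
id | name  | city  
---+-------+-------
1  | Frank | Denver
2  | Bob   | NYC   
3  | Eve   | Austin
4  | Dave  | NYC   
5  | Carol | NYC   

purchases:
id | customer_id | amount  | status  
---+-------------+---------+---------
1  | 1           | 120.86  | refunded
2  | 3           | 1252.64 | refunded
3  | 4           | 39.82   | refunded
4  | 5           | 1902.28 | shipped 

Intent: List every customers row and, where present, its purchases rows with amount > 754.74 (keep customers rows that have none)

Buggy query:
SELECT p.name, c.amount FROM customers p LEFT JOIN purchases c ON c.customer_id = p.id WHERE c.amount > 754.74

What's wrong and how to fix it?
Bug: Filtering c.amount in WHERE discards the NULL rows produced by LEFT JOIN, turning it into an inner join

Fix: Put 'c.amount > 754.74' in the JOIN's ON clause instead of WHERE

Corrected query:
SELECT p.name, c.amount FROM customers p LEFT JOIN purchases c ON c.customer_id = p.id AND c.amount > 754.74

Result:
name  | amount 
------+--------
Frank | NULL   
Bob   | NULL   
Eve   | 1252.64
Dave  | NULL   
Carol | 1902.28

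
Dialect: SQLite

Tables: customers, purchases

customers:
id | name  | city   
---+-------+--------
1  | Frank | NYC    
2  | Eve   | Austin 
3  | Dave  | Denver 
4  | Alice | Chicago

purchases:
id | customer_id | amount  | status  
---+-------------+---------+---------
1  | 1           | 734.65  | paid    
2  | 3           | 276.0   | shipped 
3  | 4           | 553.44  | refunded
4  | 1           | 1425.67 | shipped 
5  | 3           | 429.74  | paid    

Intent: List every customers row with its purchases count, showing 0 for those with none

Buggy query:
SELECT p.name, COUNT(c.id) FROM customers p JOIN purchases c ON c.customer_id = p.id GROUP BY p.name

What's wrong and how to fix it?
Bug: An inner join excludes parents with zero children

Fix: Switch to LEFT JOIN to retain unmatched parent rows

Corrected query:
SELECT p.name, COUNT(c.id) FROM customers p LEFT JOIN purchases c ON c.customer_id = p.id GROUP BY p.name

Result:
name  | COUNT(c.id)
------+------------
Alice | 1          
Dave  | 2          
Eve   | 0          
Frank | 2          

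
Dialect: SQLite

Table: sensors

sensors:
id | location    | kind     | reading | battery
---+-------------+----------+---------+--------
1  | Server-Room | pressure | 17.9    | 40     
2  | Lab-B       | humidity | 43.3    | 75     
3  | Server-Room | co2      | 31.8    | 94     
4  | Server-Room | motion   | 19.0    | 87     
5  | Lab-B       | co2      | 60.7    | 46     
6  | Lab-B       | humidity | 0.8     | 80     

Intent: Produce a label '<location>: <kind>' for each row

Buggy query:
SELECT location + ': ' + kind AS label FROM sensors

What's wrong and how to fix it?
Bug: SQLite uses || for string concatenation; + coerces text to numbers (yielding 0)

Fix: Use the || operator for string concatenation

Corrected query:
SELECT location || ': ' || kind AS label FROM sensors

Result:
label                
---------------------
Server-Room: pressure
Lab-B: humidity      
Server-Room: co2     
Server-Room: motion  
Lab-B: co2           
Lab-B: humidity      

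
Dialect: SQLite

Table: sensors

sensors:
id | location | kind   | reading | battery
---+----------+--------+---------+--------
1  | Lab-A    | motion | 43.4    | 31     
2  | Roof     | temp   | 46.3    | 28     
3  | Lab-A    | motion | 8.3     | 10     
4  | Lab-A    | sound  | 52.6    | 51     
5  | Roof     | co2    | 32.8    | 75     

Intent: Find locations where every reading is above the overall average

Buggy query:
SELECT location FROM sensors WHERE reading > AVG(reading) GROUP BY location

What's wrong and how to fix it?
Bug: WHERE evaluates per row before aggregation, so AVG() is unavailable

Fix: Compute the overall average in a scalar subquery and compare each group's MIN against it in HAVING

Corrected query:
SELECT location FROM sensors GROUP BY location HAVING MIN(reading) > (SELECT AVG(reading) FROM sensors)

Result:
(no rows)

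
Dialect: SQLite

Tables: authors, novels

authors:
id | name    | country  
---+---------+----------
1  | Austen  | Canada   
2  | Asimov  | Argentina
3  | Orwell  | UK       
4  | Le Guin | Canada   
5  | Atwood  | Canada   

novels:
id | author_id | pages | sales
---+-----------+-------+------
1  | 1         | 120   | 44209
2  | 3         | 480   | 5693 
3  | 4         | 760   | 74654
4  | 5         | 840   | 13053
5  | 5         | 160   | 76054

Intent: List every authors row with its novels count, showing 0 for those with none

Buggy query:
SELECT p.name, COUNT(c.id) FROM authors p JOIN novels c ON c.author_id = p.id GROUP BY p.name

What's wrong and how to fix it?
Bug: An inner join excludes parents with zero children

Fix: Use LEFT JOIN so parents without children still appear (COUNT(c.id) gives 0)

Corrected query:
SELECT p.name, COUNT(c.id) FROM authors p LEFT JOIN novels c ON c.author_id = p.id GROUP BY p.name

Result:
name    | COUNT(c.id)
--------+------------
Asimov  | 0          
Atwood  | 2          
Austen  | 1          
Le Guin | 1          
Orwell  | 1          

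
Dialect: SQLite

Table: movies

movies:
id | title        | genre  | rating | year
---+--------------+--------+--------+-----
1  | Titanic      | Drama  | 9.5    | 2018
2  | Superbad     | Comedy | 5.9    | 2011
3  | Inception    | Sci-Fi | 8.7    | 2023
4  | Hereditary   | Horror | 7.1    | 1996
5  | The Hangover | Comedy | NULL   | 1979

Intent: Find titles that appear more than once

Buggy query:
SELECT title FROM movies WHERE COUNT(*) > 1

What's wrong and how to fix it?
Bug: WHERE can't reference COUNT(*); aggregates are computed after WHERE

Fix: Group first, then use HAVING for the count condition

Corrected query:
SELECT title FROM movies GROUP BY title HAVING COUNT(*) > 1

Result:
(no rows)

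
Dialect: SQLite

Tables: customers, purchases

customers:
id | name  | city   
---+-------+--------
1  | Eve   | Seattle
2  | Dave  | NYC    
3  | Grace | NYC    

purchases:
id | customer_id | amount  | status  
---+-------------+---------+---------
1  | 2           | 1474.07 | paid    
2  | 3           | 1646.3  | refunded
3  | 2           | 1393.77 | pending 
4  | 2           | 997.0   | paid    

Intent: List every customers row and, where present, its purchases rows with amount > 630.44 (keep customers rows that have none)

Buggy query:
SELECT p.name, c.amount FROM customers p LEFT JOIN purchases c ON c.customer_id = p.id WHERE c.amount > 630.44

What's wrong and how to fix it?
Bug: A WHERE condition on the right-hand table after LEFT JOIN drops unmatched parents

Fix: Put 'c.amount > 630.44' in the JOIN's ON clause instead of WHERE

Corrected query:
SELECT p.name, c.amount FROM customers p LEFT JOIN purchases c ON c.customer_id = p.id AND c.amount > 630.44

Result:
name  | amount 
------+--------
Eve   | NULL   
Dave  | 997    
Dave  | 1393.77
Dave  | 1474.07
Grace | 1646.3 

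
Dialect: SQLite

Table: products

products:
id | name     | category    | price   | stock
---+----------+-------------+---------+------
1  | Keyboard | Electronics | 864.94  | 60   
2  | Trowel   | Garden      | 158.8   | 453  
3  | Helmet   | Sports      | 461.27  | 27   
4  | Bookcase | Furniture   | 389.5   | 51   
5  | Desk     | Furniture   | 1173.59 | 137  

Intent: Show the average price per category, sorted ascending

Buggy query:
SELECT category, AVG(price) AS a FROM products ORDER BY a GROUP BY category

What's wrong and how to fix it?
Bug: ORDER BY appears before GROUP BY; SQL clause order requires GROUP BY first

Fix: Move ORDER BY to the end, after GROUP BY

Corrected query:
SELECT category, AVG(price) AS a FROM products GROUP BY category ORDER BY a

Result:
category    | a      
------------+--------
Garden      | 158.8  
Sports      | 461.27 
Furniture   | 781.545
Electronics | 864.94 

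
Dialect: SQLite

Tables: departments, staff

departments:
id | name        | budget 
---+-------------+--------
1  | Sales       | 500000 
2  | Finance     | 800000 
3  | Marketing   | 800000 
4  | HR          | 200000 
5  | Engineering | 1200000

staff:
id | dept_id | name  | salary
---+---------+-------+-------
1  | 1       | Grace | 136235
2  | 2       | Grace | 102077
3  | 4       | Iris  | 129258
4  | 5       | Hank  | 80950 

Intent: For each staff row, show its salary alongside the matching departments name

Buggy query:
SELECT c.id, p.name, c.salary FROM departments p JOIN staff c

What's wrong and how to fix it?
Bug: Missing join condition: each staff row is matched to all departments rows instead of just its own

Fix: Add ON c.dept_id = p.id to the JOIN

Corrected query:
SELECT c.id, p.name, c.salary FROM departments p JOIN staff c ON c.dept_id = p.id

Result:
id | name        | salary
---+-------------+-------
1  | Sales       | 136235
2  | Finance     | 102077
3  | HR          | 129258
4  | Engineering | 80950 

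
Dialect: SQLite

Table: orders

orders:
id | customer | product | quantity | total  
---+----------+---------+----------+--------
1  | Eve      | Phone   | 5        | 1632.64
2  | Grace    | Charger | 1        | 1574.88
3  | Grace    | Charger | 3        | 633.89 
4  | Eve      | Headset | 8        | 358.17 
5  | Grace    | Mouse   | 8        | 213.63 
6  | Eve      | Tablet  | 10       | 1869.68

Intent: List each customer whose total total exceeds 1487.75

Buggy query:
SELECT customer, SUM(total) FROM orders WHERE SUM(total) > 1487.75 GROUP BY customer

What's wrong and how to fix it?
Bug: WHERE runs before GROUP BY, so aggregates aren't available there

Fix: Move the aggregate condition to a HAVING clause

Corrected query:
SELECT customer, SUM(total) FROM orders GROUP BY customer HAVING SUM(total) > 1487.75

Result:
customer | SUM(total)
---------+-----------
Eve      | 3860.49   
Grace    | 2422.4    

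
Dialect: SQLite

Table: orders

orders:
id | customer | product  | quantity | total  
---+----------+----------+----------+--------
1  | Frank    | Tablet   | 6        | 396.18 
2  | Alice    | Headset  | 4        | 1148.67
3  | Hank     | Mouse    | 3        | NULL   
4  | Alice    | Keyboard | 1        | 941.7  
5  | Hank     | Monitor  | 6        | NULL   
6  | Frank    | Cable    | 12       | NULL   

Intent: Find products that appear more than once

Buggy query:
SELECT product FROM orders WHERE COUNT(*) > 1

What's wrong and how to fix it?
Bug: COUNT(*) is an aggregate and cannot be used in WHERE

Fix: GROUP BY product, then filter groups with HAVING COUNT(*) > 1

Corrected query:
SELECT product FROM orders GROUP BY product HAVING COUNT(*) > 1

Result:
(no rows)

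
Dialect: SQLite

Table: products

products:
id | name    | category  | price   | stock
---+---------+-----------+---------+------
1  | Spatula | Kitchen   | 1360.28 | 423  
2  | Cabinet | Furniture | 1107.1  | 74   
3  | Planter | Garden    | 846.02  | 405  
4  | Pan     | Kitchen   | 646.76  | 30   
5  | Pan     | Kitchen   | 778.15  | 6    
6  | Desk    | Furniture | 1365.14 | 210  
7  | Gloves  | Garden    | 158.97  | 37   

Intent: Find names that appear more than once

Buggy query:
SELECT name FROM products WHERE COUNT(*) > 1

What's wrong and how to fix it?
Bug: WHERE can't reference COUNT(*); aggregates are computed after WHERE

Fix: GROUP BY name, then filter groups with HAVING COUNT(*) > 1

Corrected query:
SELECT name FROM products GROUP BY name HAVING COUNT(*) > 1

Result:
name
----
Pan 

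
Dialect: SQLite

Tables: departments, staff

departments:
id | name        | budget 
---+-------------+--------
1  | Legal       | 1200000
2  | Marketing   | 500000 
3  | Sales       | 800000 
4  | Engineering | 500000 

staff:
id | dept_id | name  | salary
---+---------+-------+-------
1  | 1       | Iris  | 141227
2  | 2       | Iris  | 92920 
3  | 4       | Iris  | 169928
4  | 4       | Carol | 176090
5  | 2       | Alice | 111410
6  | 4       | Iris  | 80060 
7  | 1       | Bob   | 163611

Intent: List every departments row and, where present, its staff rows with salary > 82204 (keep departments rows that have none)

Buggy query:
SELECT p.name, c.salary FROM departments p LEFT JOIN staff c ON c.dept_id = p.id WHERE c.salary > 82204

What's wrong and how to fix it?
Bug: A WHERE condition on the right-hand table after LEFT JOIN drops unmatched parents

Fix: Move the right-table condition into the ON clause so unmatched parents are kept

Corrected query:
SELECT p.name, c.salary FROM departments p LEFT JOIN staff c ON c.dept_id = p.id AND c.salary > 82204

Result:
name        | salary
------------+-------
Legal       | 141227
Legal       | 163611
Marketing   | 92920 
Marketing   | 111410
Sales       | NULL  
Engineering | 169928
Engineering | 176090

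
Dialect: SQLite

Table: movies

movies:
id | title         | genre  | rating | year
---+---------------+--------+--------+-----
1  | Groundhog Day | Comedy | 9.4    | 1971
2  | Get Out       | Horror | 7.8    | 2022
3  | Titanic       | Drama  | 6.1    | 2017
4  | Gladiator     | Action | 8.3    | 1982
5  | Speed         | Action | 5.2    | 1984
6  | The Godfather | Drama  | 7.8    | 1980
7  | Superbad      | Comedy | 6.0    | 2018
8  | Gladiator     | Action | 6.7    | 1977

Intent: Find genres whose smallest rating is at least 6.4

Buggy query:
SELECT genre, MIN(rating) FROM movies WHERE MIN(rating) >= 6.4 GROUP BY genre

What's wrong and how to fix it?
Bug: Aggregates like MIN are computed per group after WHERE runs

Fix: Use HAVING for the per-group MIN condition

Corrected query:
SELECT genre, MIN(rating) FROM movies GROUP BY genre HAVING MIN(rating) >= 6.4

Result:
genre  | MIN(rating)
-------+------------
Horror | 7.8        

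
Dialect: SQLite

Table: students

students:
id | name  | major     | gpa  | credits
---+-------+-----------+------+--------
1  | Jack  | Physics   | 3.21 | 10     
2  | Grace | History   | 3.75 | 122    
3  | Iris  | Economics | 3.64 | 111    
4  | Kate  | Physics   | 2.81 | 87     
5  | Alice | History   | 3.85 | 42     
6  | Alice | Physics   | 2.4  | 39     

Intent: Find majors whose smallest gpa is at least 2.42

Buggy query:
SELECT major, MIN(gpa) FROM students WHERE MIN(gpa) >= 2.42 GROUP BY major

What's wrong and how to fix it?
Bug: Aggregates like MIN are computed per group after WHERE runs

Fix: Use HAVING for the per-group MIN condition

Corrected query:
SELECT major, MIN(gpa) FROM students GROUP BY major HAVING MIN(gpa) >= 2.42

Result:
major     | MIN(gpa)
----------+---------
Economics | 3.64    
History   | 3.75    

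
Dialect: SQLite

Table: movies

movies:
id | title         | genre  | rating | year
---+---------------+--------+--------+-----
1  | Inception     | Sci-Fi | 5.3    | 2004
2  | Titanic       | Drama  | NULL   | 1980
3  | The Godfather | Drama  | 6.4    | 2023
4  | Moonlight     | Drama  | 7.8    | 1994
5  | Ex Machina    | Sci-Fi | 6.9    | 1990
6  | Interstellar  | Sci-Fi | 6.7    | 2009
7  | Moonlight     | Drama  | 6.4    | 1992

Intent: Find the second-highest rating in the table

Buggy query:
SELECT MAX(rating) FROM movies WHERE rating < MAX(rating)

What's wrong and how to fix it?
Bug: MAX(rating) on the right of the comparison is an aggregate-in-WHERE error

Fix: Compute the overall MAX in a subquery, then take MAX of rows below it

Corrected query:
SELECT MAX(rating) FROM movies WHERE rating < (SELECT MAX(rating) FROM movies)

Result:
MAX(rating)
-----------
6.9        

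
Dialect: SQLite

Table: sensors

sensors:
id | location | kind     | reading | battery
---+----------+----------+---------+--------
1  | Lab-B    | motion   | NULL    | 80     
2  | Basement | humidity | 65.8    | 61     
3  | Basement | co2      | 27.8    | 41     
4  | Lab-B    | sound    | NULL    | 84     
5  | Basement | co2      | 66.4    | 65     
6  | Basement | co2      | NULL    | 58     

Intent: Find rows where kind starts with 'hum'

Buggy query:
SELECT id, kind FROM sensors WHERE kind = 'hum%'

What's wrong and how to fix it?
Bug: '=' compares the literal string including the % character; pattern matching needs LIKE

Fix: Use LIKE for wildcard pattern matching

Corrected query:
SELECT id, kind FROM sensors WHERE kind LIKE 'hum%'

Result:
id | kind    
---+---------
2  | humidity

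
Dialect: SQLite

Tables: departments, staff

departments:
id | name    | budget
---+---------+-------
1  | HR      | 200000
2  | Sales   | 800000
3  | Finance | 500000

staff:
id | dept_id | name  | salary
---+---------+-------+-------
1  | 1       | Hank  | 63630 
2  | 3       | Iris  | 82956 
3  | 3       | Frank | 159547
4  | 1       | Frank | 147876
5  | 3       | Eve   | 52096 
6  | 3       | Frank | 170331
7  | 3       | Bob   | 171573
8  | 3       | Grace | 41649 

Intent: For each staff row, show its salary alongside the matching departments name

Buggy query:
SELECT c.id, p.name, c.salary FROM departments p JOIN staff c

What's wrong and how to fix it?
Bug: JOIN with no ON clause produces a cartesian product; every staff row pairs with every departments row

Fix: Add ON c.dept_id = p.id to the JOIN

Corrected query:
SELECT c.id, p.name, c.salary FROM departments p JOIN staff c ON c.dept_id = p.id

Result:
id | name    | salary
---+---------+-------
1  | HR      | 63630 
2  | Finance | 82956 
3  | Finance | 159547
4  | HR      | 147876
5  | Finance | 52096 
6  | Finance | 170331
7  | Finance | 171573
8  | Finance | 41649 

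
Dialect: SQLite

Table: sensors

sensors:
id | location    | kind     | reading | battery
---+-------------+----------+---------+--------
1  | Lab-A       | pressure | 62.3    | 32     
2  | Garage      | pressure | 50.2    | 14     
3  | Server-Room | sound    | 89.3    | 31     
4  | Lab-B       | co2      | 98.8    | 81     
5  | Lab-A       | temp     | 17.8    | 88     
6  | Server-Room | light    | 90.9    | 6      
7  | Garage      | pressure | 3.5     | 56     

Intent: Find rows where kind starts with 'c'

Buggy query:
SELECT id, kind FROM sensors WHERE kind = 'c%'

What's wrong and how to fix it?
Bug: '=' compares the literal string including the % character; pattern matching needs LIKE

Fix: Replace '=' with LIKE so 'c%' is treated as a pattern

Corrected query:
SELECT id, kind FROM sensors WHERE kind LIKE 'c%'

Result:
id | kind
---+-----
4  | co2 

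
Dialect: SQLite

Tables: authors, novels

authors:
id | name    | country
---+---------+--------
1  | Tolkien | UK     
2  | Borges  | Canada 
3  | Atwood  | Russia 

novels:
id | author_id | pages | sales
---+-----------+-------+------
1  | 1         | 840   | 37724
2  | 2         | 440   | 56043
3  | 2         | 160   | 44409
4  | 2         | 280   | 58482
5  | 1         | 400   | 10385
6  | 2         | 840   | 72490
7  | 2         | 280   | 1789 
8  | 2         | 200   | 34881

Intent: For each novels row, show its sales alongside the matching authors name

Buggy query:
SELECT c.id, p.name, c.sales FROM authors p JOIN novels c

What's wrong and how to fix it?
Bug: JOIN with no ON clause produces a cartesian product; every novels row pairs with every authors row

Fix: Specify the join condition linking the foreign key to the parent id

Corrected query:
SELECT c.id, p.name, c.sales FROM authors p JOIN novels c ON c.author_id = p.id

Result:
id | name    | sales
---+---------+------
1  | Tolkien | 37724
2  | Borges  | 56043
3  | Borges  | 44409
4  | Borges  | 58482
5  | Tolkien | 10385
6  | Borges  | 72490
7  | Borges  | 1789 
8  | Borges  | 34881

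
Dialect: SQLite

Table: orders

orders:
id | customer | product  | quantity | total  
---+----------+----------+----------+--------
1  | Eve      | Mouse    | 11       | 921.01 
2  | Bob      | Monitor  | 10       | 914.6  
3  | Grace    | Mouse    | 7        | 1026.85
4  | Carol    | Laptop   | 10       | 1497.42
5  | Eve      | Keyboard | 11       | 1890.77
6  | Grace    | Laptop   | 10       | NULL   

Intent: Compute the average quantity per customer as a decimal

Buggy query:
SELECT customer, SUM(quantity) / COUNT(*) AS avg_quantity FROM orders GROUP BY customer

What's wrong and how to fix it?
Bug: SUM(quantity) and COUNT(*) are both integers; the division truncates the fractional part

Fix: Multiply by 1.0 (or CAST to REAL) to force floating-point division

Corrected query:
SELECT customer, SUM(quantity) * 1.0 / COUNT(*) AS avg_quantity FROM orders GROUP BY customer

Result:
customer | avg_quantity
---------+-------------
Bob      | 10          
Carol    | 10          
Eve      | 11          
Grace    | 8.5         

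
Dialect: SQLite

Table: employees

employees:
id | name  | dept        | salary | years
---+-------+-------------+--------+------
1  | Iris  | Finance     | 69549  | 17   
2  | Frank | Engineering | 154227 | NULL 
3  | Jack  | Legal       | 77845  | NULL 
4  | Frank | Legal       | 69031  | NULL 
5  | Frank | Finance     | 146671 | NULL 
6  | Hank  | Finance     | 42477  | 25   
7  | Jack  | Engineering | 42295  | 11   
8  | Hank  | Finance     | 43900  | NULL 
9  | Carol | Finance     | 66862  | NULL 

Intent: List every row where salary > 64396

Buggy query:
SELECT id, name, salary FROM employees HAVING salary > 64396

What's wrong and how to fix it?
Bug: This is a non-aggregate query (no GROUP BY, no aggregates), so in SQLite the HAVING clause is invalid here; a row-level condition belongs in WHERE

Fix: Use WHERE for row-level filtering

Corrected query:
SELECT id, name, salary FROM employees WHERE salary > 64396

Result:
id | name  | salary
---+-------+-------
1  | Iris  | 69549 
2  | Frank | 154227
3  | Jack  | 77845 
4  | Frank | 69031 
5  | Frank | 146671
9  | Carol | 66862 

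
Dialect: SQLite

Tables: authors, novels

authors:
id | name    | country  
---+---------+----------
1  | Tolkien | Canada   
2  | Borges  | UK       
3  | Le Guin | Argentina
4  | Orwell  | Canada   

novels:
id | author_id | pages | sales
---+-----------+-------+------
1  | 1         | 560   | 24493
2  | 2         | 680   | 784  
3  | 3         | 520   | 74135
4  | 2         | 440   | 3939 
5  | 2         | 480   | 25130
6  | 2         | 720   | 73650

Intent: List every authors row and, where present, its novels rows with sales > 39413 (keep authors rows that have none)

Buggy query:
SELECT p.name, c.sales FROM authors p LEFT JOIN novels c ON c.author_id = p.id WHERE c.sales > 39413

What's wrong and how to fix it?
Bug: Filtering c.sales in WHERE discards the NULL rows produced by LEFT JOIN, turning it into an inner join

Fix: Put 'c.sales > 39413' in the JOIN's ON clause instead of WHERE

Corrected query:
SELECT p.name, c.sales FROM authors p LEFT JOIN novels c ON c.author_id = p.id AND c.sales > 39413

Result:
name    | sales
--------+------
Tolkien | NULL 
Borges  | 73650
Le Guin | 74135
Orwell  | NULL 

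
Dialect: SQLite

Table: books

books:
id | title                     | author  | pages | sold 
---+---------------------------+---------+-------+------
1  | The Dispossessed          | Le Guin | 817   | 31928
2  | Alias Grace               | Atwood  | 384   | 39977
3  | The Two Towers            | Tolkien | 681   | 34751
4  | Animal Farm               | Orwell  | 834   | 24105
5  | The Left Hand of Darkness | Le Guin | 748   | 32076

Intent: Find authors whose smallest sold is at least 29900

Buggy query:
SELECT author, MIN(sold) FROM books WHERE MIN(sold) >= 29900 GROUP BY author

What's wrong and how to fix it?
Bug: MIN() in WHERE is a misuse of aggregate

Fix: Use HAVING for the per-group MIN condition

Corrected query:
SELECT author, MIN(sold) FROM books GROUP BY author HAVING MIN(sold) >= 29900

Result:
author  | MIN(sold)
--------+----------
Atwood  | 39977    
Le Guin | 31928    
Tolkien | 34751    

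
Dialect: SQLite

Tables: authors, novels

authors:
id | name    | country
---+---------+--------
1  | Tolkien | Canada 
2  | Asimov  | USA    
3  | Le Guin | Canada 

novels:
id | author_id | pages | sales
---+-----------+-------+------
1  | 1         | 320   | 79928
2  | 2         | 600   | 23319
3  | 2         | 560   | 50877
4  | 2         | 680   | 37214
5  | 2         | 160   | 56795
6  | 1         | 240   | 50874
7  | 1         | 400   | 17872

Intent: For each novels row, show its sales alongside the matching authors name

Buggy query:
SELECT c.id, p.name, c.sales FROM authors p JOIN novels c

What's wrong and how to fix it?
Bug: JOIN with no ON clause produces a cartesian product; every novels row pairs with every authors row

Fix: Specify the join condition linking the foreign key to the parent id

Corrected query:
SELECT c.id, p.name, c.sales FROM authors p JOIN novels c ON c.author_id = p.id

Result:
id | name    | sales
---+---------+------
1  | Tolkien | 79928
2  | Asimov  | 23319
3  | Asimov  | 50877
4  | Asimov  | 37214
5  | Asimov  | 56795
6  | Tolkien | 50874
7  | Tolkien | 17872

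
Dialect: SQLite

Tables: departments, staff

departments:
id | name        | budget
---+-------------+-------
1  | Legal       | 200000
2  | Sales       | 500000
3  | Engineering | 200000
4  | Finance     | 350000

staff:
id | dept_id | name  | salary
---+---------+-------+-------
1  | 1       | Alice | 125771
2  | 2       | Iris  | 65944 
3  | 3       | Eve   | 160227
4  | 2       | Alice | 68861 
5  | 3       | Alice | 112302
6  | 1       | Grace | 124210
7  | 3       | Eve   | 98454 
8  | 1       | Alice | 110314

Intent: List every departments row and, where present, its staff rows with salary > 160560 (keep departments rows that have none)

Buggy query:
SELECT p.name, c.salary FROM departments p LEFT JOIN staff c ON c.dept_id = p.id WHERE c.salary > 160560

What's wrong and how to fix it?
Bug: Filtering c.salary in WHERE discards the NULL rows produced by LEFT JOIN, turning it into an inner join

Fix: Put 'c.salary > 160560' in the JOIN's ON clause instead of WHERE

Corrected query:
SELECT p.name, c.salary FROM departments p LEFT JOIN staff c ON c.dept_id = p.id AND c.salary > 160560

Result:
name        | salary
------------+-------
Legal       | NULL  
Sales       | NULL  
Engineering | NULL  
Finance     | NULL  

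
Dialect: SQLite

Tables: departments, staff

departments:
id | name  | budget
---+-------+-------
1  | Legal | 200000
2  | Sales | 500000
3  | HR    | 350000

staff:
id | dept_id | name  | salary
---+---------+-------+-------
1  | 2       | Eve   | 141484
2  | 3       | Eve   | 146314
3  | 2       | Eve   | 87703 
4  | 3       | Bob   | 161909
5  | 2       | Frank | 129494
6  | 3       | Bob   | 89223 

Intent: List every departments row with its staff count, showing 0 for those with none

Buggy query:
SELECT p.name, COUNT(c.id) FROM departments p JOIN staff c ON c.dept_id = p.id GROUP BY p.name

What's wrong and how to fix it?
Bug: An inner join excludes parents with zero children

Fix: Use LEFT JOIN so parents without children still appear (COUNT(c.id) gives 0)

Corrected query:
SELECT p.name, COUNT(c.id) FROM departments p LEFT JOIN staff c ON c.dept_id = p.id GROUP BY p.name

Result:
name  | COUNT(c.id)
------+------------
HR    | 3          
Legal | 0          
Sales | 3          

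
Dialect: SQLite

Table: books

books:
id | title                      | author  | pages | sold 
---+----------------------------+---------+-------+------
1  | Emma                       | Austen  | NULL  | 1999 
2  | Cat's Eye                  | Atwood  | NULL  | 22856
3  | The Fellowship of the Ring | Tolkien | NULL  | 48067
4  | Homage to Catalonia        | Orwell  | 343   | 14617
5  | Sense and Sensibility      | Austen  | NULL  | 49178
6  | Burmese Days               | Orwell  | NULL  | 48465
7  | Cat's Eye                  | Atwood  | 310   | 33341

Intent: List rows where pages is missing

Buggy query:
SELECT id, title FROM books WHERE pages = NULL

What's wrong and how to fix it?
Bug: '= NULL' is always unknown in SQL three-valued logic, so no rows match

Fix: Replace '= NULL' with 'IS NULL'

Corrected query:
SELECT id, title FROM books WHERE pages IS NULL

Result:
id | title                     
---+---------------------------
1  | Emma                      
2  | Cat's Eye                 
3  | The Fellowship of the Ring
5  | Sense and Sensibility     
6  | Burmese Days              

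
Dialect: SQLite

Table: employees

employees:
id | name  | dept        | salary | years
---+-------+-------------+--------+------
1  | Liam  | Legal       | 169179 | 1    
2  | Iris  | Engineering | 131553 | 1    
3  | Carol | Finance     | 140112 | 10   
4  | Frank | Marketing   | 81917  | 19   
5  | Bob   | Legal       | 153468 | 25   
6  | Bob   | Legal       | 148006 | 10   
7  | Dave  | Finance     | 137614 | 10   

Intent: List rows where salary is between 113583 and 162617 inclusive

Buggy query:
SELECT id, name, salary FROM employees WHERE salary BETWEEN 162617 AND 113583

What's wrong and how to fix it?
Bug: BETWEEN expects the lower bound first; with 162617 AND 113583 the range is empty

Fix: Write BETWEEN 113583 AND 162617

Corrected query:
SELECT id, name, salary FROM employees WHERE salary BETWEEN 113583 AND 162617

Result:
id | name  | salary
---+-------+-------
2  | Iris  | 131553
3  | Carol | 140112
5  | Bob   | 153468
6  | Bob   | 148006
7  | Dave  | 137614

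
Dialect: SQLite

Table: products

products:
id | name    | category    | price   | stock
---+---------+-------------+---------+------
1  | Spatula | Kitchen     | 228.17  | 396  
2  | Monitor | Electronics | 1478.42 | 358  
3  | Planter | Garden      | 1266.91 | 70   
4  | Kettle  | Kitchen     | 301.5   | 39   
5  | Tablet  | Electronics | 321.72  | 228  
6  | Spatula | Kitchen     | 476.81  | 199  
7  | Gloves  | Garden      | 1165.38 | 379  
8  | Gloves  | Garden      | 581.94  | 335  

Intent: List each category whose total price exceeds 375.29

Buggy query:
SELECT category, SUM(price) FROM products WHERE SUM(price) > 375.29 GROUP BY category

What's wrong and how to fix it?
Bug: SUM(price) is an aggregate, but WHERE filters rows before aggregation

Fix: Move the aggregate condition to a HAVING clause

Corrected query:
SELECT category, SUM(price) FROM products GROUP BY category HAVING SUM(price) > 375.29

Result:
category    | SUM(price)
------------+-----------
Electronics | 1800.14   
Garden      | 3014.23   
Kitchen     | 1006.48   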